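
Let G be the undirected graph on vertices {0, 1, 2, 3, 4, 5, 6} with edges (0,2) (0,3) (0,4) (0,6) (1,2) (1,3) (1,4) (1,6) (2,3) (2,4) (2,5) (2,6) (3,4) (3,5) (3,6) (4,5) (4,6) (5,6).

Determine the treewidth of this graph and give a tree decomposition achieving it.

Each bag holds 5 vertices, so the decomposition has width 4, which upper-bounds the treewidth. On the other hand G contains the 5-clique {0, 2, 3, 4, 6}. A clique must lie in a single bag of any decomposition, so no decomposition can have width below 4. The upper and lower bounds meet at 4, so that is the treewidth.

Treewidth 4.
Bags: B1 = {2, 3, 4, 5, 6}  B2 = {1, 2, 3, 4, 6}  B3 = {0, 2, 3, 4, 6}
Tree: B1–B2, B1–B3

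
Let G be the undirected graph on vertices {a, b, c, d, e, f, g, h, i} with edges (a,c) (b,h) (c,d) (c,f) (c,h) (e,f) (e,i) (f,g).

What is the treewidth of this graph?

1

A width-1 tree decomposition is:
Bags: B1 = {c, d}  B2 = {c, h}  B3 = {c, f}  B4 = {e, f}  B5 = {a, c}  B6 = {f, g}  B7 = {e, i}  B8 = {b, h}
Tree: B1–B2, B2–B3, B3–B4, B2–B5, B3–B6, B4–B7, B2–B8
The largest bag has 2 vertices, giving width 1; this decomposition certifies tw(G) ≤ 1. G has an edge, so its treewidth is at least 1. Hence tw(G) = 1 exactly.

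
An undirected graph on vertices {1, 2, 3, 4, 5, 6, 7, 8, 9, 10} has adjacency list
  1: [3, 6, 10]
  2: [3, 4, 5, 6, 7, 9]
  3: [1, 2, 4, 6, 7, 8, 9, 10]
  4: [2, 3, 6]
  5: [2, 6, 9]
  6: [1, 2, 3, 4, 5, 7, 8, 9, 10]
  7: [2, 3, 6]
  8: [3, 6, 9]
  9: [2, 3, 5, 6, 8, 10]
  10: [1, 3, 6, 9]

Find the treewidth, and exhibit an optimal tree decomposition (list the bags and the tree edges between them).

Every bag has size at most 4, so the width is 4 − 1 = 3 and tw(G) ≤ 3. On the other hand G contains the 4-clique {3, 6, 8, 9}. A clique must lie in a single bag of any decomposition, so no decomposition can have width below 3. Combining the bounds, tw(G) = 3.

Treewidth 3.
One optimal decomposition is:
Bags: B1 = {2, 3, 6, 9}  B2 = {2, 3, 6, 7}  B3 = {3, 6, 9, 10}  B4 = {2, 3, 4, 6}  B5 = {2, 5, 6, 9}  B6 = {3, 6, 8, 9}  B7 = {1, 3, 6, 10}
Tree: B1–B2, B1–B3, B2–B4, B1–B5, B3–B6, B3–B7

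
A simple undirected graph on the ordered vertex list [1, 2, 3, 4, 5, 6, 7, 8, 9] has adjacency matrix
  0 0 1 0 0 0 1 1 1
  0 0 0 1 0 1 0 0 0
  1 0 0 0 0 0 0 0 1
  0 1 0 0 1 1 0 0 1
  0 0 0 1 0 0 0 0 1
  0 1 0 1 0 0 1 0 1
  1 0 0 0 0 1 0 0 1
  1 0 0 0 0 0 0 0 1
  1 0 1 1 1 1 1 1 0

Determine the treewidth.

2

A width-2 tree decomposition is:
Bags: B1 = {6, 7, 9}  B2 = {4, 6, 9}  B3 = {2, 4, 6}  B4 = {1, 7, 9}  B5 = {1, 3, 9}  B6 = {4, 5, 9}  B7 = {1, 8, 9}
Tree: B1–B2, B2–B3, B1–B4, B4–B5, B2–B6, B4–B7
Every bag has size at most 3, so the width is 3 − 1 = 2 and tw(G) ≤ 2. Conversely, {1, 8, 9} is a clique of size 3, and the vertices of any clique must share a bag in every tree decomposition; so some bag has ≥ 3 vertices and tw(G) ≥ 2. Hence tw(G) = 2 exactly.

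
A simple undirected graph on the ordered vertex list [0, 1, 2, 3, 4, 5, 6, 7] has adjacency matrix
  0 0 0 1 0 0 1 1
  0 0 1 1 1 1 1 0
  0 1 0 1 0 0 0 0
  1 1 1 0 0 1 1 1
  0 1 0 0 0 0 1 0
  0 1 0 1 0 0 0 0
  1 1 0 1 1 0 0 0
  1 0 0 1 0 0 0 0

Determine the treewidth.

2

A width-2 tree decomposition is:
Bags: B1 = {1, 3, 5}  B2 = {1, 3, 6}  B3 = {1, 4, 6}  B4 = {0, 3, 6}  B5 = {0, 3, 7}  B6 = {1, 2, 3}
Tree: B1–B2, B2–B3, B2–B4, B4–B5, B2–B6
The largest bag has 3 vertices, giving width 2; this decomposition certifies tw(G) ≤ 2. For the lower bound, the 3 vertices {0, 3, 6} are pairwise adjacent, and any tree decomposition puts a clique entirely inside one bag — forcing width ≥ 2. Therefore the treewidth is 2.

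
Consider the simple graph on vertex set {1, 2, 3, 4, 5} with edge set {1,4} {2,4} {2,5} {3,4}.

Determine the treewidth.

1

A width-1 tree decomposition is:
Bags: B1 = {2, 5}  B2 = {2, 4}  B3 = {1, 4}  B4 = {3, 4}
Tree: B1–B2, B2–B3, B2–B4
Each bag holds 2 vertices, so the decomposition has width 1, which upper-bounds the treewidth. G has an edge, so its treewidth is at least 1. Hence tw(G) = 1 exactly.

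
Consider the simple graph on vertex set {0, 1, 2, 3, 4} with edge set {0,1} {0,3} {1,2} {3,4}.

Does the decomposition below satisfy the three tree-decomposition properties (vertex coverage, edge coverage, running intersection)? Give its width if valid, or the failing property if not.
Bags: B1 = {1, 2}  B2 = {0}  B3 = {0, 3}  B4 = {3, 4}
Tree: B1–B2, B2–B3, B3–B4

A tree decomposition must satisfy three properties: every vertex lies in some bag; for every edge, both endpoints lie together in some bag; and for every vertex, the bags containing it form a connected subtree. Here edge (1,0) lies in no bag, so the decomposition is invalid.

No — edge (1,0) lies in no bag.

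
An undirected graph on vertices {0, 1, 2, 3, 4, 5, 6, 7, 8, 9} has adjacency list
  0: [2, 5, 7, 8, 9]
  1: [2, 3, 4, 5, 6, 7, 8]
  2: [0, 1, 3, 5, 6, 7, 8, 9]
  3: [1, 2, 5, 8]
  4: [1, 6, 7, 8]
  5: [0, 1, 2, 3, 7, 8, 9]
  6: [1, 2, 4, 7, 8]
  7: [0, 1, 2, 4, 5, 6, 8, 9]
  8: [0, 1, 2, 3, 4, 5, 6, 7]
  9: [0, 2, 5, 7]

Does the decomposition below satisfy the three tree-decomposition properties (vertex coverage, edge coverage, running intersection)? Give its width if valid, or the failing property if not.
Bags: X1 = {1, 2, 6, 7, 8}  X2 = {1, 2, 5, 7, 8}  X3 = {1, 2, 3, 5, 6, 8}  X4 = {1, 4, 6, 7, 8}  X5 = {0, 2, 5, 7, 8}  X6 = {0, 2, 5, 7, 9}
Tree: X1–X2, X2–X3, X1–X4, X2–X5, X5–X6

No — bags containing vertex 6 are not connected in the tree.

A tree decomposition must satisfy three properties: every vertex lies in some bag; for every edge, both endpoints lie together in some bag; and for every vertex, the bags containing it form a connected subtree. Here bags containing vertex 6 are not connected in the tree, so the decomposition is invalid.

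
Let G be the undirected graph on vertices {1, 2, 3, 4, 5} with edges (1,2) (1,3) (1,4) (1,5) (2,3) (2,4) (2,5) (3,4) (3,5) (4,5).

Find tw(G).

4

A width-4 tree decomposition is:
Bags: B1 = {1, 2, 3, 4, 5}
Tree: (single bag)
A single bag containing all 5 vertices is trivially a valid decomposition of width 4. On the other hand G contains the 5-clique {1, 2, 3, 4, 5}. A clique must lie in a single bag of any decomposition, so no decomposition can have width below 4. Therefore the treewidth is 4.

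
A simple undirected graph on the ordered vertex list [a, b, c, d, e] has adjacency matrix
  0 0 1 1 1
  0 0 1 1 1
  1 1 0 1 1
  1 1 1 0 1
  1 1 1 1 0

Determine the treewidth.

A width-3 tree decomposition is:
Bags: B1 = {a, c, d, e}  B2 = {b, c, d, e}
Tree: B1–B2
Every bag has size at most 4, so the width is 4 − 1 = 3 and tw(G) ≤ 3. Conversely, {a, c, d, e} is a clique of size 4, and the vertices of any clique must share a bag in every tree decomposition; so some bag has ≥ 4 vertices and tw(G) ≥ 3. Combining the bounds, tw(G) = 3.

3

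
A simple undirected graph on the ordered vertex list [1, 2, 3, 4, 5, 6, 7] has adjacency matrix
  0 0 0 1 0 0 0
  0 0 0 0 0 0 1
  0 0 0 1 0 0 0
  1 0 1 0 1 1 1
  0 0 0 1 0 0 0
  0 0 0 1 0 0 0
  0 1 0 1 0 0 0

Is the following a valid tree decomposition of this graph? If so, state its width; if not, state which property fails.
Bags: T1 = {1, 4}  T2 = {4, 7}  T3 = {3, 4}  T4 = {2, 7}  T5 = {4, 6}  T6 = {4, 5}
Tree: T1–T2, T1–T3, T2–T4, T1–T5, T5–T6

Yes; width 1.

Checking the three conditions: (i) the bags cover all of {1, 2, 3, 4, 5, 6, 7}; (ii) for each edge, some bag contains both endpoints; (iii) the bags containing any fixed vertex form a subtree. All hold, so the decomposition is valid with width 2 − 1 = 1.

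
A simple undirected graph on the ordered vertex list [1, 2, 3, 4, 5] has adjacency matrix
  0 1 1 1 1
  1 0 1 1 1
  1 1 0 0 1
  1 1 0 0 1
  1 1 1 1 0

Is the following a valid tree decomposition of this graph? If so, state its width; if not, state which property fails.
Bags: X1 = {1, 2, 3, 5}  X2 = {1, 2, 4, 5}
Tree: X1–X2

Yes; width 3.

Checking the three conditions: (i) the bags cover all of {1, 2, 3, 4, 5}; (ii) for each edge, some bag contains both endpoints; (iii) the bags containing any fixed vertex form a subtree. All hold, so the decomposition is valid with width 4 − 1 = 3.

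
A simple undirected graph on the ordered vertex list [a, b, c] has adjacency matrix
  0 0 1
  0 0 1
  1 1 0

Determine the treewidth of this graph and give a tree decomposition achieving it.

Each bag holds 2 vertices, so the decomposition has width 1, which upper-bounds the treewidth. Since G has at least one edge (e.g. c–a), it is not an edgeless graph, so tw(G) ≥ 1. Therefore the treewidth is 1.

Treewidth 1.
One optimal decomposition is:
Bags: B1 = {a, c}  B2 = {b, c}
Tree: B1–B2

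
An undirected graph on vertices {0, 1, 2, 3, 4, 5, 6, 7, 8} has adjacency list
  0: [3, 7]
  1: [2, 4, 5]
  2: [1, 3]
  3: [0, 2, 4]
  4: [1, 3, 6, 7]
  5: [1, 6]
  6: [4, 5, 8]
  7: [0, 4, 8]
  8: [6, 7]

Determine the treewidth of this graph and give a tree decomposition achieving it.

The largest bag has 4 vertices, giving width 3; this decomposition certifies tw(G) ≤ 3. For the lower bound: the 4 vertex sets {5,6,8}, {7}, {4}, {0,1,2,3} are disjoint, each induces a connected subgraph, and every pair is joined by at least one edge of G. Contracting each set to a single vertex therefore yields K_{4} as a minor, and since treewidth is minor-monotone, tw(G) ≥ tw(K_{4}) = 3. Therefore the treewidth is 3.

Treewidth 3.
Bags: B1 = {5, 6, 7, 8}  B2 = {4, 5, 6, 7}  B3 = {1, 4, 5, 7}  B4 = {0, 1, 4, 7}  B5 = {0, 1, 3, 4}  B6 = {0, 1, 2, 3}
Tree: B1–B2, B2–B3, B3–B4, B4–B5, B5–B6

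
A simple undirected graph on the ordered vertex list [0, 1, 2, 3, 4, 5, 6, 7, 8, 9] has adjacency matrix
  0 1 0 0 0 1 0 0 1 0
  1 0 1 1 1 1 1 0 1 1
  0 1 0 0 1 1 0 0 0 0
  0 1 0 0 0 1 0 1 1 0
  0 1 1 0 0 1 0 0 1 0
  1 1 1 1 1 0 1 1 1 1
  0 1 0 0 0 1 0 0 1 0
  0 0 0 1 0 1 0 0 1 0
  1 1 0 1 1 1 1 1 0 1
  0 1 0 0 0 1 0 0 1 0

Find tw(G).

A width-3 tree decomposition is:
Bags: B1 = {1, 4, 5, 8}  B2 = {1, 5, 6, 8}  B3 = {1, 3, 5, 8}  B4 = {0, 1, 5, 8}  B5 = {1, 5, 8, 9}  B6 = {1, 2, 4, 5}  B7 = {3, 5, 7, 8}
Tree: B1–B2, B1–B3, B3–B4, B2–B5, B1–B6, B3–B7
Each bag holds 4 vertices, so the decomposition has width 3, which upper-bounds the treewidth. Conversely, {0, 1, 5, 8} is a clique of size 4, and the vertices of any clique must share a bag in every tree decomposition; so some bag has ≥ 4 vertices and tw(G) ≥ 3. Therefore the treewidth is 3.

3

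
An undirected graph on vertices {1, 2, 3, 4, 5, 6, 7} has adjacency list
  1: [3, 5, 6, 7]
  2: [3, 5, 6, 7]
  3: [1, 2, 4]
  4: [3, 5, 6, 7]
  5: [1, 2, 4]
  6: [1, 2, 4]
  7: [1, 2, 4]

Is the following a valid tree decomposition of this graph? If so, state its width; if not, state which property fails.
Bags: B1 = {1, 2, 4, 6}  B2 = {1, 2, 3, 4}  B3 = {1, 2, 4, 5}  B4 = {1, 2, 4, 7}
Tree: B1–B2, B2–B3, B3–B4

Yes; width 3.

Every vertex of G appears in some bag (union = {1, 2, 3, 4, 5, 6, 7}); every edge is covered by a bag; and for each vertex v the set of bags containing v is connected in the bag tree. The decomposition is therefore valid. The largest bag has 4 vertices, so the width is 3.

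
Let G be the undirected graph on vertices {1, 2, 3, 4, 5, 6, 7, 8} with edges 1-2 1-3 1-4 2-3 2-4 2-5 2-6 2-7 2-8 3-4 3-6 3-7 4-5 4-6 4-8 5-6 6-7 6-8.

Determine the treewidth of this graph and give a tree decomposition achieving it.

Each bag holds 4 vertices, so the decomposition has width 3, which upper-bounds the treewidth. For the lower bound, the 4 vertices {1, 2, 3, 4} are pairwise adjacent, and any tree decomposition puts a clique entirely inside one bag — forcing width ≥ 3. Hence tw(G) = 3 exactly.

Treewidth 3.
Bags: B1 = {2, 3, 6, 7}  B2 = {2, 3, 4, 6}  B3 = {1, 2, 3, 4}  B4 = {2, 4, 6, 8}  B5 = {2, 4, 5, 6}
Tree: B1–B2, B2–B3, B2–B4, B4–B5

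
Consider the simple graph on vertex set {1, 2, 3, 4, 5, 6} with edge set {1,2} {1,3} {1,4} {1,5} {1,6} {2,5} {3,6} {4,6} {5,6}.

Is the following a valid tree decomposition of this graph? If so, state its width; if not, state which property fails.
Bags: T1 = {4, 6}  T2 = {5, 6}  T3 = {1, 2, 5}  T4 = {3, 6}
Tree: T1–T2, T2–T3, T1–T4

A tree decomposition must satisfy three properties: every vertex lies in some bag; for every edge, both endpoints lie together in some bag; and for every vertex, the bags containing it form a connected subtree. Here edge (4,1) lies in no bag, so the decomposition is invalid.

No — edge (4,1) lies in no bag.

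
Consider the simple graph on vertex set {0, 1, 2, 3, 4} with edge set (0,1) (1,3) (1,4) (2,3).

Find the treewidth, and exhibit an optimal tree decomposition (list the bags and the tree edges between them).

Treewidth 1.
One optimal decomposition is:
Bags: B1 = {2, 3}  B2 = {1, 3}  B3 = {0, 1}  B4 = {1, 4}
Tree: B1–B2, B2–B3, B2–B4

Each bag holds 2 vertices, so the decomposition has width 1, which upper-bounds the treewidth. Any graph with an edge has treewidth ≥ 1, and G has the edge 2–3. Hence tw(G) = 1 exactly.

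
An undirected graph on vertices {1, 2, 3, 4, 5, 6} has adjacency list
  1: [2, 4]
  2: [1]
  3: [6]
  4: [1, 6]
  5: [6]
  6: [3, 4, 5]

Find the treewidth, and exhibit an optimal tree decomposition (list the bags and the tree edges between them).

Every bag has size at most 2, so the width is 2 − 1 = 1 and tw(G) ≤ 1. G has an edge, so its treewidth is at least 1. Hence tw(G) = 1 exactly.

Treewidth 1.
One such decomposition:
Bags: B1 = {5, 6}  B2 = {4, 6}  B3 = {1, 4}  B4 = {3, 6}  B5 = {1, 2}
Tree: B1–B2, B2–B3, B2–B4, B3–B5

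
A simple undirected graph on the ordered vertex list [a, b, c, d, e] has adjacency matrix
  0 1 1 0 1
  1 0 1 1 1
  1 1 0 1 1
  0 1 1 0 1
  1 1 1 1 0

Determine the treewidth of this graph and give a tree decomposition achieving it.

Treewidth 3.
One such decomposition:
Bags: B1 = {a, b, c, e}  B2 = {b, c, d, e}
Tree: B1–B2

Every bag has size at most 4, so the width is 4 − 1 = 3 and tw(G) ≤ 3. Conversely, {b, c, d, e} is a clique of size 4, and the vertices of any clique must share a bag in every tree decomposition; so some bag has ≥ 4 vertices and tw(G) ≥ 3. Hence tw(G) = 3 exactly.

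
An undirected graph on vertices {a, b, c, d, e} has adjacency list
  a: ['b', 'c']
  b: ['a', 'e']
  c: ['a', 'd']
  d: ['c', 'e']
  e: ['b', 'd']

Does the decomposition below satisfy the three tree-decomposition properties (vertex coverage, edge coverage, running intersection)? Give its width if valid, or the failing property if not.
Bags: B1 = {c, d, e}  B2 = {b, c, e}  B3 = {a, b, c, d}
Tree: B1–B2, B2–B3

A tree decomposition must satisfy three properties: every vertex lies in some bag; for every edge, both endpoints lie together in some bag; and for every vertex, the bags containing it form a connected subtree. Here bags containing vertex d are not connected in the tree, so the decomposition is invalid.

No — bags containing vertex d are not connected in the tree.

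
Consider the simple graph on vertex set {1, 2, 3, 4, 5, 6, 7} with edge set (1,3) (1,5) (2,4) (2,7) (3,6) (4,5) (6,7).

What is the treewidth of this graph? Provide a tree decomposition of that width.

Treewidth 2.
One such decomposition:
Bags: B1 = {2, 6, 7}  B2 = {2, 4, 6}  B3 = {4, 5, 6}  B4 = {1, 5, 6}  B5 = {1, 3, 6}
Tree: B1–B2, B2–B3, B3–B4, B4–B5

The largest bag has 3 vertices, giving width 2; this decomposition certifies tw(G) ≤ 2. The edges 6–7–2–4–5–1–3–6 form a cycle, so G is not a tree and its treewidth is at least 2. Therefore the treewidth is 2.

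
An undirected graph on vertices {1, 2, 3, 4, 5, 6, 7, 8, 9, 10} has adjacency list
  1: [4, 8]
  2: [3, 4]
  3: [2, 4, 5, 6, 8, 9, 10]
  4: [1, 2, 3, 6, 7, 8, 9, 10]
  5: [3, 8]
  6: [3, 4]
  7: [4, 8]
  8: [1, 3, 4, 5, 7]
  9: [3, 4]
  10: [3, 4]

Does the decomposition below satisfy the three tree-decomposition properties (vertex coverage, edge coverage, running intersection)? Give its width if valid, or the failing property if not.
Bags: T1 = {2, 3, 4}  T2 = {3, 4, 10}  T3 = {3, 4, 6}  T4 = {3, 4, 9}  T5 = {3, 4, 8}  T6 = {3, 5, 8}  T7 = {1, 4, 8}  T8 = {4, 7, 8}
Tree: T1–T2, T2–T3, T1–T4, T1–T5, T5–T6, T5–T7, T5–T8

Checking the three conditions: (i) the bags cover all of {1, 2, 3, 4, 5, 6, 7, 8, 9, 10}; (ii) for each edge, some bag contains both endpoints; (iii) the bags containing any fixed vertex form a subtree. All hold, so the decomposition is valid with width 3 − 1 = 2.

Yes; width 2.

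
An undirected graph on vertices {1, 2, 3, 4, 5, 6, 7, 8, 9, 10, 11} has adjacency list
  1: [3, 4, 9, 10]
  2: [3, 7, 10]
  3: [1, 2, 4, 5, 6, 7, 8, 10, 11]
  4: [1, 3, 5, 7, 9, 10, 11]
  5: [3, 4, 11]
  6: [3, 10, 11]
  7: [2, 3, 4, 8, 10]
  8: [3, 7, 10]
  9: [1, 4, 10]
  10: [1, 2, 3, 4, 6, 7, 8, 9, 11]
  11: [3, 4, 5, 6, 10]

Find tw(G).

A width-3 tree decomposition is:
Bags: B1 = {3, 4, 10, 11}  B2 = {3, 6, 10, 11}  B3 = {3, 4, 5, 11}  B4 = {1, 3, 4, 10}  B5 = {3, 4, 7, 10}  B6 = {1, 4, 9, 10}  B7 = {2, 3, 7, 10}  B8 = {3, 7, 8, 10}
Tree: B1–B2, B1–B3, B1–B4, B4–B5, B4–B6, B5–B7, B5–B8
The largest bag has 4 vertices, giving width 3; this decomposition certifies tw(G) ≤ 3. On the other hand G contains the 4-clique {1, 4, 9, 10}. A clique must lie in a single bag of any decomposition, so no decomposition can have width below 3. Therefore the treewidth is 3.

3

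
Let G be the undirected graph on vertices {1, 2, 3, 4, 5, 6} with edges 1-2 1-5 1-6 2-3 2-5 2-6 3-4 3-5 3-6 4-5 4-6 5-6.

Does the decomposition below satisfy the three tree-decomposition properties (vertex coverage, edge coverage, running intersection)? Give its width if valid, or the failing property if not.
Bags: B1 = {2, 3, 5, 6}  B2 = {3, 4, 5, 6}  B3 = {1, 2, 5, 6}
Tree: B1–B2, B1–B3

Yes; width 3.

Checking the three conditions: (i) the bags cover all of {1, 2, 3, 4, 5, 6}; (ii) for each edge, some bag contains both endpoints; (iii) the bags containing any fixed vertex form a subtree. All hold, so the decomposition is valid with width 4 − 1 = 3.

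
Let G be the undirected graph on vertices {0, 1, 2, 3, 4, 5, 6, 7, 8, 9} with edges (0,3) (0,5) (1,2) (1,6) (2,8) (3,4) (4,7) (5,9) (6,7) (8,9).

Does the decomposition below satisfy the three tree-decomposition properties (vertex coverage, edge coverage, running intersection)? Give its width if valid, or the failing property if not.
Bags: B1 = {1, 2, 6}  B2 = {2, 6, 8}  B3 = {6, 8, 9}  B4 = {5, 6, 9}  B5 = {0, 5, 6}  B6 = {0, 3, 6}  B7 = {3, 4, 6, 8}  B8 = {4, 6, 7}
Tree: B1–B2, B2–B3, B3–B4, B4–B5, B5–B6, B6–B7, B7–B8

No — bags containing vertex 8 are not connected in the tree.

A tree decomposition must satisfy three properties: every vertex lies in some bag; for every edge, both endpoints lie together in some bag; and for every vertex, the bags containing it form a connected subtree. Here bags containing vertex 8 are not connected in the tree, so the decomposition is invalid.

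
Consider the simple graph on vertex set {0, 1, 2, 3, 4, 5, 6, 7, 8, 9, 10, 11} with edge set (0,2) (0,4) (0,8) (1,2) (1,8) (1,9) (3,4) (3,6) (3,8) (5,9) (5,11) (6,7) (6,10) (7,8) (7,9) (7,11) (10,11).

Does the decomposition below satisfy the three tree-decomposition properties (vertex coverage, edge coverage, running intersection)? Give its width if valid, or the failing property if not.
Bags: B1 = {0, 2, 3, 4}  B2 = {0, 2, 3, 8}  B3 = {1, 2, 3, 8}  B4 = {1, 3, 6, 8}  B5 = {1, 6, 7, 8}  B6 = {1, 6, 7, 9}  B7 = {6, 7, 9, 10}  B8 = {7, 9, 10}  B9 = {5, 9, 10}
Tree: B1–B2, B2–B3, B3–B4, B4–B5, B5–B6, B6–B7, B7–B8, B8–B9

No — vertex 11 appears in no bag.

A tree decomposition must satisfy three properties: every vertex lies in some bag; for every edge, both endpoints lie together in some bag; and for every vertex, the bags containing it form a connected subtree. Here vertex 11 appears in no bag, so the decomposition is invalid.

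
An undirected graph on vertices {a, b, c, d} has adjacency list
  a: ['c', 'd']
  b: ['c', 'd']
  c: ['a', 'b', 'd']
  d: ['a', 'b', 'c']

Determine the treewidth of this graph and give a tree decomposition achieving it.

The largest bag has 3 vertices, giving width 2; this decomposition certifies tw(G) ≤ 2. Conversely, {a, c, d} is a clique of size 3, and the vertices of any clique must share a bag in every tree decomposition; so some bag has ≥ 3 vertices and tw(G) ≥ 2. Combining the bounds, tw(G) = 2.

Treewidth 2.
Bags: B1 = {b, c, d}  B2 = {a, c, d}
Tree: B1–B2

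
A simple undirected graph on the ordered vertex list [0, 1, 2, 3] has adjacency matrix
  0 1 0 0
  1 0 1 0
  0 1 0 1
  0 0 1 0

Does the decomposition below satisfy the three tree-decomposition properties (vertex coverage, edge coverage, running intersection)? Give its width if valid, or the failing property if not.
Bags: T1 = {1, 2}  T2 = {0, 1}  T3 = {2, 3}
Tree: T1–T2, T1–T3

Every vertex of G appears in some bag (union = {0, 1, 2, 3}); every edge is covered by a bag; and for each vertex v the set of bags containing v is connected in the bag tree. The decomposition is therefore valid. The largest bag has 2 vertices, so the width is 1.

Yes; width 1.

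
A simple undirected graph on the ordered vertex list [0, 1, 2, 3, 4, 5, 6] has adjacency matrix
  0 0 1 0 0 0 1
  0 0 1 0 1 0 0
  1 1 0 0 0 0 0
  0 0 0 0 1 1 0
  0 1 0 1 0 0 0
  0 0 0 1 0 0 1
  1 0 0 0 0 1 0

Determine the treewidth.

A width-2 tree decomposition is:
Bags: B1 = {3, 4, 5}  B2 = {1, 4, 5}  B3 = {1, 2, 5}  B4 = {0, 2, 5}  B5 = {0, 5, 6}
Tree: B1–B2, B2–B3, B3–B4, B4–B5
Each bag holds 3 vertices, so the decomposition has width 2, which upper-bounds the treewidth. The edges 5–3–4–1–2–0–6–5 form a cycle, so G is not a tree and its treewidth is at least 2. Therefore the treewidth is 2.

2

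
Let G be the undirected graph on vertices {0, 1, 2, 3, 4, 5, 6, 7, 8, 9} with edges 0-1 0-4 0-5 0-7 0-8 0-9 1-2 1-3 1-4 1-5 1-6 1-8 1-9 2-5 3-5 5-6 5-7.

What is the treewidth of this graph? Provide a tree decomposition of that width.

The largest bag has 3 vertices, giving width 2; this decomposition certifies tw(G) ≤ 2. For the lower bound, the 3 vertices {0, 1, 8} are pairwise adjacent, and any tree decomposition puts a clique entirely inside one bag — forcing width ≥ 2. The upper and lower bounds meet at 2, so that is the treewidth.

Treewidth 2.
One optimal decomposition is:
Bags: B1 = {0, 1, 5}  B2 = {1, 2, 5}  B3 = {0, 1, 9}  B4 = {1, 3, 5}  B5 = {1, 5, 6}  B6 = {0, 5, 7}  B7 = {0, 1, 8}  B8 = {0, 1, 4}
Tree: B1–B2, B1–B3, B1–B4, B2–B5, B1–B6, B1–B7, B1–B8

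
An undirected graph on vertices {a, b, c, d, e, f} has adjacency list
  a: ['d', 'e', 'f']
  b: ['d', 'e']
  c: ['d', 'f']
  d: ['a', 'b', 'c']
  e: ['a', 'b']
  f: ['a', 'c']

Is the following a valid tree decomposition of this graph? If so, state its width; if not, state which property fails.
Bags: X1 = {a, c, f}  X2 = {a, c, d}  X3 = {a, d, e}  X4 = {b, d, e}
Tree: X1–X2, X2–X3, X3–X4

Vertex coverage: the bags together contain {a, b, c, d, e, f}, the full vertex set. Edge coverage: each edge of G has both endpoints in at least one bag. Running intersection: for every vertex, the bags containing it form a connected subtree. All three properties hold, so this is a valid tree decomposition of width max|bag| − 1 = 2, and hence tw(G) ≤ 2.

Yes; width 2.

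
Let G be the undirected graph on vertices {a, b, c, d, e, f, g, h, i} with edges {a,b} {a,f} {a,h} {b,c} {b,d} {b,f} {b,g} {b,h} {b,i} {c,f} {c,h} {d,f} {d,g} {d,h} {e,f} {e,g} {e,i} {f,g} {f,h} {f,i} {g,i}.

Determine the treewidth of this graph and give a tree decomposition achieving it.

Treewidth 3.
One optimal decomposition is:
Bags: B1 = {b, d, f, h}  B2 = {b, d, f, g}  B3 = {b, f, g, i}  B4 = {a, b, f, h}  B5 = {e, f, g, i}  B6 = {b, c, f, h}
Tree: B1–B2, B2–B3, B1–B4, B3–B5, B4–B6

Every bag has size at most 4, so the width is 4 − 1 = 3 and tw(G) ≤ 3. Conversely, {e, f, g, i} is a clique of size 4, and the vertices of any clique must share a bag in every tree decomposition; so some bag has ≥ 4 vertices and tw(G) ≥ 3. Hence tw(G) = 3 exactly.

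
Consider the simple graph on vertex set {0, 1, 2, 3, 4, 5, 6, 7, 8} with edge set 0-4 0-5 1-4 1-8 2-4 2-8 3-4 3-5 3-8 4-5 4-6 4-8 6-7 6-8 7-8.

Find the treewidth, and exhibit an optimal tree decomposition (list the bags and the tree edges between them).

Treewidth 2.
One such decomposition:
Bags: B1 = {3, 4, 5}  B2 = {3, 4, 8}  B3 = {0, 4, 5}  B4 = {4, 6, 8}  B5 = {6, 7, 8}  B6 = {2, 4, 8}  B7 = {1, 4, 8}
Tree: B1–B2, B1–B3, B2–B4, B4–B5, B4–B6, B4–B7

Every bag has size at most 3, so the width is 3 − 1 = 2 and tw(G) ≤ 2. For the lower bound, the 3 vertices {0, 4, 5} are pairwise adjacent, and any tree decomposition puts a clique entirely inside one bag — forcing width ≥ 2. Combining the bounds, tw(G) = 2.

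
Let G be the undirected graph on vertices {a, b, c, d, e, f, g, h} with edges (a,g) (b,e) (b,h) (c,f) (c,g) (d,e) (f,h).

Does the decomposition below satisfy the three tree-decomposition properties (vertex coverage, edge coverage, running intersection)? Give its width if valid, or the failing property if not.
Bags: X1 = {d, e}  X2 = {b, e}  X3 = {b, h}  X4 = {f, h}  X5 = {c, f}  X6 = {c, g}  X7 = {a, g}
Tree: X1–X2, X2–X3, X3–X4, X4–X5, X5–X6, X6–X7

Vertex coverage: the bags together contain {a, b, c, d, e, f, g, h}, the full vertex set. Edge coverage: each edge of G has both endpoints in at least one bag. Running intersection: for every vertex, the bags containing it form a connected subtree. All three properties hold, so this is a valid tree decomposition of width max|bag| − 1 = 1, and hence tw(G) ≤ 1.

Yes; width 1.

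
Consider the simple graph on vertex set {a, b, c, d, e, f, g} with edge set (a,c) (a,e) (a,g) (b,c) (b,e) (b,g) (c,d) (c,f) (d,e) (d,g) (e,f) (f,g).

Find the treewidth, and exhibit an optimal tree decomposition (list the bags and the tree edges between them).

Each bag holds 4 vertices, so the decomposition has width 3, which upper-bounds the treewidth. For the lower bound: the 4 vertex sets {d,e}, {a,g}, {c}, {f} are disjoint, each induces a connected subgraph, and every pair is joined by at least one edge of G. Contracting each set to a single vertex therefore yields K_{4} as a minor, and since treewidth is minor-monotone, tw(G) ≥ tw(K_{4}) = 3. The upper and lower bounds meet at 3, so that is the treewidth.

Treewidth 3.
Bags: B1 = {c, d, e, g}  B2 = {a, c, e, g}  B3 = {c, e, f, g}  B4 = {b, c, e, g}
Tree: B1–B2, B2–B3, B3–B4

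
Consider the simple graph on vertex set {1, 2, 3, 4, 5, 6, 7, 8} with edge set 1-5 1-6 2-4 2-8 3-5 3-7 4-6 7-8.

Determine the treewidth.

2

A width-2 tree decomposition is:
Bags: B1 = {3, 7, 8}  B2 = {3, 5, 8}  B3 = {1, 5, 8}  B4 = {1, 6, 8}  B5 = {4, 6, 8}  B6 = {2, 4, 8}
Tree: B1–B2, B2–B3, B3–B4, B4–B5, B5–B6
Every bag has size at most 3, so the width is 3 − 1 = 2 and tw(G) ≤ 2. Since 8–7–3–5–1–6–4–2–8 is a cycle in G, G is not acyclic. Forests are exactly the graphs of treewidth ≤ 1, so tw(G) ≥ 2. The upper and lower bounds meet at 2, so that is the treewidth.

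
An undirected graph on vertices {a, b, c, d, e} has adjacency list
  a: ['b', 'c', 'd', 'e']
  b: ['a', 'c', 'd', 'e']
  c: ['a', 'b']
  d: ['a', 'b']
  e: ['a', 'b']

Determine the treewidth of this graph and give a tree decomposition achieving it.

Treewidth 2.
One optimal decomposition is:
Bags: B1 = {a, b, c}  B2 = {a, b, e}  B3 = {a, b, d}
Tree: B1–B2, B2–B3

Each bag holds 3 vertices, so the decomposition has width 2, which upper-bounds the treewidth. For the lower bound, the 3 vertices {a, b, d} are pairwise adjacent, and any tree decomposition puts a clique entirely inside one bag — forcing width ≥ 2. Hence tw(G) = 2 exactly.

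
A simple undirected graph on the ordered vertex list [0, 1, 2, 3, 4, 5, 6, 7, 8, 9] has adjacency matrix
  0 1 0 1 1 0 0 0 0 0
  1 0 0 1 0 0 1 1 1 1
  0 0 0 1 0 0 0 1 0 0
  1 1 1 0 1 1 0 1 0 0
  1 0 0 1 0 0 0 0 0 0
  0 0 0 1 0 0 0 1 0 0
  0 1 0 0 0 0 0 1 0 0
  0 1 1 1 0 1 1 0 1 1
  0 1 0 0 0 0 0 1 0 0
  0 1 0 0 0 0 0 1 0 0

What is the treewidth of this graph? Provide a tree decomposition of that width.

Treewidth 2.
One optimal decomposition is:
Bags: B1 = {1, 3, 7}  B2 = {2, 3, 7}  B3 = {0, 1, 3}  B4 = {3, 5, 7}  B5 = {1, 6, 7}  B6 = {1, 7, 8}  B7 = {1, 7, 9}  B8 = {0, 3, 4}
Tree: B1–B2, B1–B3, B2–B4, B1–B5, B1–B6, B5–B7, B3–B8

Each bag holds 3 vertices, so the decomposition has width 2, which upper-bounds the treewidth. Conversely, {0, 1, 3} is a clique of size 3, and the vertices of any clique must share a bag in every tree decomposition; so some bag has ≥ 3 vertices and tw(G) ≥ 2. The upper and lower bounds meet at 2, so that is the treewidth.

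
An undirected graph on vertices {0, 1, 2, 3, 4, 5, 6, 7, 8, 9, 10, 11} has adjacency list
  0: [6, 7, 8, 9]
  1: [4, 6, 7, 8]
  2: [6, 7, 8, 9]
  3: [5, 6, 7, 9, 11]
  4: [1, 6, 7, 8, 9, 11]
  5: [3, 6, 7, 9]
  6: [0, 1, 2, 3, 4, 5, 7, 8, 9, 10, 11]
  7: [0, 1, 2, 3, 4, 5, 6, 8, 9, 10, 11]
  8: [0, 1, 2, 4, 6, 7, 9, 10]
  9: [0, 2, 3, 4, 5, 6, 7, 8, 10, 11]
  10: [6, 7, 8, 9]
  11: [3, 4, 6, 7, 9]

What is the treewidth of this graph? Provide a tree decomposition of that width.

The largest bag has 5 vertices, giving width 4; this decomposition certifies tw(G) ≤ 4. For the lower bound, the 5 vertices {1, 4, 6, 7, 8} are pairwise adjacent, and any tree decomposition puts a clique entirely inside one bag — forcing width ≥ 4. Hence tw(G) = 4 exactly.

Treewidth 4.
One optimal decomposition is:
Bags: B1 = {1, 4, 6, 7, 8}  B2 = {4, 6, 7, 8, 9}  B3 = {2, 6, 7, 8, 9}  B4 = {4, 6, 7, 9, 11}  B5 = {3, 6, 7, 9, 11}  B6 = {6, 7, 8, 9, 10}  B7 = {0, 6, 7, 8, 9}  B8 = {3, 5, 6, 7, 9}
Tree: B1–B2, B2–B3, B2–B4, B4–B5, B3–B6, B3–B7, B5–B8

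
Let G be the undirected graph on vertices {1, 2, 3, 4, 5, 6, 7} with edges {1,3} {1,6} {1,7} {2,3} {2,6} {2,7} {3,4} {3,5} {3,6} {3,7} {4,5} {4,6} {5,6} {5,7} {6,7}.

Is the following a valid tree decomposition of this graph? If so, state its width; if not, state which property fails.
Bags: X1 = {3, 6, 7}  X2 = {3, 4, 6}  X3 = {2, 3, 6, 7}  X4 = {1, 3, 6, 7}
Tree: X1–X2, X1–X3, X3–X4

A tree decomposition must satisfy three properties: every vertex lies in some bag; for every edge, both endpoints lie together in some bag; and for every vertex, the bags containing it form a connected subtree. Here vertex 5 appears in no bag, so the decomposition is invalid.

No — vertex 5 appears in no bag.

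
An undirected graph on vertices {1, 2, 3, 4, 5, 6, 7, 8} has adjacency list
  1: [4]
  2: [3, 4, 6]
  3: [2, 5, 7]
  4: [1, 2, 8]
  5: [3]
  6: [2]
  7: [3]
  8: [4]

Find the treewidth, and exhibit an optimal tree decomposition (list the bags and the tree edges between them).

Treewidth 1.
One such decomposition:
Bags: B1 = {3, 7}  B2 = {2, 3}  B3 = {3, 5}  B4 = {2, 4}  B5 = {4, 8}  B6 = {1, 4}  B7 = {2, 6}
Tree: B1–B2, B2–B3, B2–B4, B4–B5, B4–B6, B4–B7

Each bag holds 2 vertices, so the decomposition has width 1, which upper-bounds the treewidth. G has an edge, so its treewidth is at least 1. Combining the bounds, tw(G) = 1.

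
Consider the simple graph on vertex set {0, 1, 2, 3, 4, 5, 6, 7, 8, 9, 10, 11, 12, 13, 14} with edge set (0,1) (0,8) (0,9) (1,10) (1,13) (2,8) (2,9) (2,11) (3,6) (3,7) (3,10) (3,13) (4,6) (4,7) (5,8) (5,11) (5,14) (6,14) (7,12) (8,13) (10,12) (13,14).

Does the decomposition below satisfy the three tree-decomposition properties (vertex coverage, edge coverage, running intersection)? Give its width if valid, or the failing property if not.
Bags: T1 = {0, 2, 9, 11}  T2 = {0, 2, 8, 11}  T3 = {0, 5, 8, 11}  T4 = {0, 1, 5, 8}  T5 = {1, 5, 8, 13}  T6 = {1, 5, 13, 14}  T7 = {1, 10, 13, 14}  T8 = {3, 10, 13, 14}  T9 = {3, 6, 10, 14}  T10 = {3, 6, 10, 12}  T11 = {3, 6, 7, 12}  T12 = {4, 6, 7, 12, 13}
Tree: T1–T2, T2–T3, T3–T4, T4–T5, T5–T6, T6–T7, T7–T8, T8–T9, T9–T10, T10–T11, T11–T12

No — bags containing vertex 13 are not connected in the tree.

A tree decomposition must satisfy three properties: every vertex lies in some bag; for every edge, both endpoints lie together in some bag; and for every vertex, the bags containing it form a connected subtree. Here bags containing vertex 13 are not connected in the tree, so the decomposition is invalid.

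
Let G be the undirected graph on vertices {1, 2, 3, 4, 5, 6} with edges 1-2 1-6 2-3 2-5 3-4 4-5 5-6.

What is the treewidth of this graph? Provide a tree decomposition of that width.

Each bag holds 3 vertices, so the decomposition has width 2, which upper-bounds the treewidth. For the lower bound, G contains the cycle 3–4–5–2–3, so G is not a forest; only forests have treewidth ≤ 1, hence tw(G) ≥ 2. Combining the bounds, tw(G) = 2.

Treewidth 2.
Bags: B1 = {2, 3, 4}  B2 = {2, 4, 5}  B3 = {1, 2, 5}  B4 = {1, 5, 6}
Tree: B1–B2, B2–B3, B3–B4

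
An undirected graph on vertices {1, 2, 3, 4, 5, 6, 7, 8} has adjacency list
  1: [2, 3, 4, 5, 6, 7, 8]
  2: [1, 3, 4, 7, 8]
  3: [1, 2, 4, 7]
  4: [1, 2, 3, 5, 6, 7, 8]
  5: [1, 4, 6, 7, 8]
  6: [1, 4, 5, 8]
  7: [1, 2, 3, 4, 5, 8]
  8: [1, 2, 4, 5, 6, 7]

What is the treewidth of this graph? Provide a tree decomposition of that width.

Treewidth 4.
One optimal decomposition is:
Bags: B1 = {1, 4, 5, 7, 8}  B2 = {1, 2, 4, 7, 8}  B3 = {1, 2, 3, 4, 7}  B4 = {1, 4, 5, 6, 8}
Tree: B1–B2, B2–B3, B1–B4

Every bag has size at most 5, so the width is 5 − 1 = 4 and tw(G) ≤ 4. Conversely, {1, 4, 5, 6, 8} is a clique of size 5, and the vertices of any clique must share a bag in every tree decomposition; so some bag has ≥ 5 vertices and tw(G) ≥ 4. Hence tw(G) = 4 exactly.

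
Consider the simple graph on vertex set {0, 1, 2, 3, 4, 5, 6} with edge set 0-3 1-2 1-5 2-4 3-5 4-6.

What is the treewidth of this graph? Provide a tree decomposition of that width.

Treewidth 1.
Bags: B1 = {4, 6}  B2 = {2, 4}  B3 = {1, 2}  B4 = {1, 5}  B5 = {3, 5}  B6 = {0, 3}
Tree: B1–B2, B2–B3, B3–B4, B4–B5, B5–B6

Every bag has size at most 2, so the width is 2 − 1 = 1 and tw(G) ≤ 1. Since G has at least one edge (e.g. 6–4), it is not an edgeless graph, so tw(G) ≥ 1. The upper and lower bounds meet at 1, so that is the treewidth.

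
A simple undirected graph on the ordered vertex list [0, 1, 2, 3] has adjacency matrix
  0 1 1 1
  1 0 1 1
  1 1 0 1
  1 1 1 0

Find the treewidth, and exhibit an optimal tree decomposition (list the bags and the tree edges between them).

Treewidth 3.
Bags: B1 = {0, 1, 2, 3}
Tree: (single bag)

With just one bag of size 4, the width is 4 − 1 = 3, so tw(G) ≤ 3. For the lower bound, the 4 vertices {0, 1, 2, 3} are pairwise adjacent, and any tree decomposition puts a clique entirely inside one bag — forcing width ≥ 3. Hence tw(G) = 3 exactly.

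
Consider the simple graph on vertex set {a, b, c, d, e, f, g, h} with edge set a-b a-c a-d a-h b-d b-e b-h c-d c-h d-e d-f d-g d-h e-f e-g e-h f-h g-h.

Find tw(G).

A width-3 tree decomposition is:
Bags: B1 = {b, d, e, h}  B2 = {d, e, g, h}  B3 = {a, b, d, h}  B4 = {a, c, d, h}  B5 = {d, e, f, h}
Tree: B1–B2, B1–B3, B3–B4, B1–B5
The largest bag has 4 vertices, giving width 3; this decomposition certifies tw(G) ≤ 3. On the other hand G contains the 4-clique {d, e, g, h}. A clique must lie in a single bag of any decomposition, so no decomposition can have width below 3. Therefore the treewidth is 3.

3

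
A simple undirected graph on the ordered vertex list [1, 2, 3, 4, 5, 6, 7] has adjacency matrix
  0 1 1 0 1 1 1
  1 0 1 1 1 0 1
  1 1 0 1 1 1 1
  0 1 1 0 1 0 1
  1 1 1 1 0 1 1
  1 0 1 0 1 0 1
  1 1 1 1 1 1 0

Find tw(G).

A width-4 tree decomposition is:
Bags: B1 = {1, 2, 3, 5, 7}  B2 = {2, 3, 4, 5, 7}  B3 = {1, 3, 5, 6, 7}
Tree: B1–B2, B1–B3
Each bag holds 5 vertices, so the decomposition has width 4, which upper-bounds the treewidth. For the lower bound, the 5 vertices {1, 2, 3, 5, 7} are pairwise adjacent, and any tree decomposition puts a clique entirely inside one bag — forcing width ≥ 4. The upper and lower bounds meet at 4, so that is the treewidth.

4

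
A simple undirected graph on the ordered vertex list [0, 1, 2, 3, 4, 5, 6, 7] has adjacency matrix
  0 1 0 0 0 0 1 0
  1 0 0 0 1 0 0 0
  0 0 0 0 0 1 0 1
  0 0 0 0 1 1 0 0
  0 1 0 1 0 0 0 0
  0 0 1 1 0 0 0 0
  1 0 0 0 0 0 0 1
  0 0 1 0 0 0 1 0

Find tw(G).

A width-2 tree decomposition is:
Bags: B1 = {0, 1, 6}  B2 = {1, 6, 7}  B3 = {1, 2, 7}  B4 = {1, 2, 5}  B5 = {1, 3, 5}  B6 = {1, 3, 4}
Tree: B1–B2, B2–B3, B3–B4, B4–B5, B5–B6
Each bag holds 3 vertices, so the decomposition has width 2, which upper-bounds the treewidth. The edges 1–0–6–7–2–5–3–4–1 form a cycle, so G is not a tree and its treewidth is at least 2. Hence tw(G) = 2 exactly.

2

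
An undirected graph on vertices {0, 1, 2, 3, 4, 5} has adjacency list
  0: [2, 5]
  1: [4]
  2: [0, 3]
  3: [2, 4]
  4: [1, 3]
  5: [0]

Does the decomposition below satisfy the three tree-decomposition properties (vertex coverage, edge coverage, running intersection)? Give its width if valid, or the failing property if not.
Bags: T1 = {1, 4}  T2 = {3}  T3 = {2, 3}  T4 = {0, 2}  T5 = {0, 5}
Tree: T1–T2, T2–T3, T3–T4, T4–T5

A tree decomposition must satisfy three properties: every vertex lies in some bag; for every edge, both endpoints lie together in some bag; and for every vertex, the bags containing it form a connected subtree. Here edge (4,3) lies in no bag, so the decomposition is invalid.

No — edge (4,3) lies in no bag.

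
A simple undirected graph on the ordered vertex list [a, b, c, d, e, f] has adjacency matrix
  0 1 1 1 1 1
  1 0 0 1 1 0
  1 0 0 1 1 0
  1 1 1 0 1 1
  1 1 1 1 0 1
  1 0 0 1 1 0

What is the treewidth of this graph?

A width-3 tree decomposition is:
Bags: B1 = {a, b, d, e}  B2 = {a, d, e, f}  B3 = {a, c, d, e}
Tree: B1–B2, B1–B3
Every bag has size at most 4, so the width is 4 − 1 = 3 and tw(G) ≤ 3. On the other hand G contains the 4-clique {a, c, d, e}. A clique must lie in a single bag of any decomposition, so no decomposition can have width below 3. Therefore the treewidth is 3.

3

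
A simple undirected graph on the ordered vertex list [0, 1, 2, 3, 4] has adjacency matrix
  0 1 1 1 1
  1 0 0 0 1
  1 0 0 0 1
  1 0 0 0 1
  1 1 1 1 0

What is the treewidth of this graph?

A width-2 tree decomposition is:
Bags: B1 = {0, 1, 4}  B2 = {0, 2, 4}  B3 = {0, 3, 4}
Tree: B1–B2, B1–B3
Each bag holds 3 vertices, so the decomposition has width 2, which upper-bounds the treewidth. For the lower bound, the 3 vertices {0, 1, 4} are pairwise adjacent, and any tree decomposition puts a clique entirely inside one bag — forcing width ≥ 2. Hence tw(G) = 2 exactly.

2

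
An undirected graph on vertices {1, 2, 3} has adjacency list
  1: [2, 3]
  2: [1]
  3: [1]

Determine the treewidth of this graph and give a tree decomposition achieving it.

The largest bag has 2 vertices, giving width 1; this decomposition certifies tw(G) ≤ 1. Since G has at least one edge (e.g. 2–1), it is not an edgeless graph, so tw(G) ≥ 1. Combining the bounds, tw(G) = 1.

Treewidth 1.
Bags: B1 = {1, 2}  B2 = {1, 3}
Tree: B1–B2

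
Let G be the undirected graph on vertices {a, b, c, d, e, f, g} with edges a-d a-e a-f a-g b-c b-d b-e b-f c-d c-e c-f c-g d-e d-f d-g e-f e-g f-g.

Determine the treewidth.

A width-4 tree decomposition is:
Bags: B1 = {b, c, d, e, f}  B2 = {c, d, e, f, g}  B3 = {a, d, e, f, g}
Tree: B1–B2, B2–B3
Every bag has size at most 5, so the width is 5 − 1 = 4 and tw(G) ≤ 4. For the lower bound, the 5 vertices {c, d, e, f, g} are pairwise adjacent, and any tree decomposition puts a clique entirely inside one bag — forcing width ≥ 4. Combining the bounds, tw(G) = 4.

4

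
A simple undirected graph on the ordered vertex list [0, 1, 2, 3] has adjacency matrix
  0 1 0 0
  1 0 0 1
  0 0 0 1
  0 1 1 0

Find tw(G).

A width-1 tree decomposition is:
Bags: B1 = {1, 3}  B2 = {0, 1}  B3 = {2, 3}
Tree: B1–B2, B1–B3
The largest bag has 2 vertices, giving width 1; this decomposition certifies tw(G) ≤ 1. G has an edge, so its treewidth is at least 1. Combining the bounds, tw(G) = 1.

1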